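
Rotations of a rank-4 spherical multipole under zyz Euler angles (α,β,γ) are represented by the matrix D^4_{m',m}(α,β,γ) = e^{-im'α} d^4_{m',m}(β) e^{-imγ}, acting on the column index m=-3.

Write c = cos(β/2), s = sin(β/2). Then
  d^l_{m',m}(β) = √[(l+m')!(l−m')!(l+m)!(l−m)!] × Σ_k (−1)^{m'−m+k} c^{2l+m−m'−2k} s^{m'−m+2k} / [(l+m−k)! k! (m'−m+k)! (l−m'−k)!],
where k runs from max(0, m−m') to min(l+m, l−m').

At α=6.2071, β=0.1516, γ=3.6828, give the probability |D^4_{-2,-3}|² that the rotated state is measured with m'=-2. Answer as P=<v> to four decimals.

P=0.0745

D^4_{-2,-3}(6.2071,0.1516,3.6828) = e^{-i·-2·6.2071}·d^4_{-2,-3}(0.1516)·e^{-i·-3·3.6828}. Compute d first:
Half-angle: c=0.997129, s=0.075727. N=√(2·720·1·5040)=2693.993318
The bounds max(0,m−m')=0 and min(l+m,l−m')=1 give 2 terms
  k=0: (−1)^1·2693.9933/(720)·0.9971^7·0.0757^1 = -0.277700
  k=1: (−1)^2·2693.9933/(240)·0.9971^5·0.0757^3 = +0.004805
d^4_{-2,-3}(0.1516) = -0.277700 +0.004805 = -0.272895
|D^4_{-2,-3}|² = |d^4_{-2,-3}(β)|² = (-0.272895)² = 0.074471 (the z-rotation phases have unit modulus)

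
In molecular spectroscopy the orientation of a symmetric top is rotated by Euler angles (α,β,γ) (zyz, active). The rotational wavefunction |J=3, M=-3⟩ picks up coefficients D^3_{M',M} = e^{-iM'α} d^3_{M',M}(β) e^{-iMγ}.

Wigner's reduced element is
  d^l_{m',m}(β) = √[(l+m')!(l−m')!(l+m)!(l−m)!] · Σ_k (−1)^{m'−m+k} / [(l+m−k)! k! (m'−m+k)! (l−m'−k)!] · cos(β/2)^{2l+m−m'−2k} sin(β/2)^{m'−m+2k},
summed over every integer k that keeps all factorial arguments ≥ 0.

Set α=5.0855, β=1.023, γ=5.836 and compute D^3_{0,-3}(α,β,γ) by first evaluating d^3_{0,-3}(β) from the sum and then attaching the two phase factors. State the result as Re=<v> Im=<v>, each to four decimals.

Re=-0.0790 Im=0.3387

First d^3_{0,-3}(β=1.023), then the phase factors e^{-i(0)α} and e^{-i(-3)γ}:
With c≡cos(β/2)=0.872011 and s≡sin(β/2)=0.489486, N=[6·6·1·720]^{1/2}=160.996894
The bounds max(0,m−m')=0 and min(l+m,l−m')=0 give 1 term
  k=0: (−1)^3·160.9969/(36)·0.8720^3·0.4895^3 = -0.347778
d^3_{0,-3}(1.023) = -0.347778
Attach z-rotation phases: D = e^{-i(0)(5.0855)}·(-0.347778)·e^{-i(-3)(5.836)} = -0.079028+0.338679i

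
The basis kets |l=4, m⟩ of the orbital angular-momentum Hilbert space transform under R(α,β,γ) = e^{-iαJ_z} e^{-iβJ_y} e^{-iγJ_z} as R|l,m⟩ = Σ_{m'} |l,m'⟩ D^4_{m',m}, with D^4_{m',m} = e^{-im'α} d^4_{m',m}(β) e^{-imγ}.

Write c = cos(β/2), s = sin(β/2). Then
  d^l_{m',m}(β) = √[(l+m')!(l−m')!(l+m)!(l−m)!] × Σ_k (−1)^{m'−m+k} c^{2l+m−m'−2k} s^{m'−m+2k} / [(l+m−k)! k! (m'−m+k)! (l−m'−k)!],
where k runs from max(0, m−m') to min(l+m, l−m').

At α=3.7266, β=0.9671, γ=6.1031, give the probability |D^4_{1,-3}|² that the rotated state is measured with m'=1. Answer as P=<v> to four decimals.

First d^4_{1,-3}(β=0.9671), then the phase factors e^{-i(1)α} and e^{-i(-3)γ}:
Half-angle: c=0.885350, s=0.464925. N=√(120·6·1·5040)=1904.940944
The bounds max(0,m−m')=0 and min(l+m,l−m')=1 give 2 terms
  k=0: (−1)^4·1904.9409/(144)·0.8854^4·0.4649^4 = +0.379762
  k=1: (−1)^5·1904.9409/(240)·0.8854^2·0.4649^6 = -0.062835
d^4_{1,-3}(0.9671) = +0.379762 -0.062835 = +0.316927
|D^4_{1,-3}|² = |d^4_{1,-3}(β)|² = (+0.316927)² = 0.100443 (the z-rotation phases have unit modulus)

P=0.1004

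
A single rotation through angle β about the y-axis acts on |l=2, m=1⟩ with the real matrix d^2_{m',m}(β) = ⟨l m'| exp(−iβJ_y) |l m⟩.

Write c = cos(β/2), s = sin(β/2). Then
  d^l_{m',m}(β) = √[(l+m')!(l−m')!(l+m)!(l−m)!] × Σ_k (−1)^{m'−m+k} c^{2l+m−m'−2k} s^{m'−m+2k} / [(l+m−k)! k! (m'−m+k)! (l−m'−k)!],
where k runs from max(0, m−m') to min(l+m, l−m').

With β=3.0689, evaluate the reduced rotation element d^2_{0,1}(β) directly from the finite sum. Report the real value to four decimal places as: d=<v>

d=-0.0887

d^2_{0,1}(β=3.0689) via Wigner's sum:
Half-angle: c=0.036338, s=0.999340. N=√(2·2·6·1)=4.898979
k∈{1,2} keeps every argument non-negative
  k=1: (−1)^0·4.8990/(2)·0.0363^3·0.9993^1 = +0.000117
  k=2: (−1)^1·4.8990/(2)·0.0363^1·0.9993^3 = -0.088834
d^2_{0,1}(3.0689) = +0.000117 -0.088834 = -0.088717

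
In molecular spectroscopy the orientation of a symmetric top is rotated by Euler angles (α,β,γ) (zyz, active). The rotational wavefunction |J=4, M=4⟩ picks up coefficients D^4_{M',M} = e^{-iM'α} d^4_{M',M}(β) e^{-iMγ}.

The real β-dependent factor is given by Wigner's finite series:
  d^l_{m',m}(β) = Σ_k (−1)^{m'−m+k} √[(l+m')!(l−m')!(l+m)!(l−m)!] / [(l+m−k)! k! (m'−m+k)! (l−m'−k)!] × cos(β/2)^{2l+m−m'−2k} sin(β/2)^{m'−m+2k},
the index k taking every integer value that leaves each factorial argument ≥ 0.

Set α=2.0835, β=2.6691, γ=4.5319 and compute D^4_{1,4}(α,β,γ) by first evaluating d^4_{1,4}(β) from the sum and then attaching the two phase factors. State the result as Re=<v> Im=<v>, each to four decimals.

Re=0.0010 Im=-0.0047

Split into d^4_{1,4}(β=2.6691) × two z-phases.
c=cos(2.6691/2)=0.234055, s=sin(2.6691/2)=0.972223; N=√[120·6·40320·1]=5387.986637
k: max(0,(4)−(1))=3 … min(4+(4),4−(1))=3
  k=3: (−1)^0·5387.9866/(720)·0.2341^5·0.9722^3 = +0.004830
d^4_{1,4}(2.6691) = +0.004830
Attach z-rotation phases: D = e^{-i(1)(2.0835)}·(+0.004830)·e^{-i(4)(4.5319)} = +0.001003-0.004725i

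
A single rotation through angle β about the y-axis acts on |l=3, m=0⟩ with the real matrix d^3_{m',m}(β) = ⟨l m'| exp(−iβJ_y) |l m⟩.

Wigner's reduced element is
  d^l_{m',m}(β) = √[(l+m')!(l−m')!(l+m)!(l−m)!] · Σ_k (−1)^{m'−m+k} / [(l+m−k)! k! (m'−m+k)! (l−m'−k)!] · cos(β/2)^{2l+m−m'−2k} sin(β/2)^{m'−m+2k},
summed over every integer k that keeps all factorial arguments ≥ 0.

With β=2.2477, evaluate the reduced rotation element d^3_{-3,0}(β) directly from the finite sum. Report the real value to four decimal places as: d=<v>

d=0.2648

d^3_{-3,0}(β=2.2477) via Wigner's sum:
c=cos(2.2477/2)=0.432214, s=sin(2.2477/2)=0.901771; N=√[1·720·6·6]=160.996894
k: max(0,(0)−(-3))=3 … min(3+(0),3−(-3))=3
  k=3: (−1)^0·160.9969/(36)·0.4322^3·0.9018^3 = +0.264789
d^3_{-3,0}(2.2477) = +0.264789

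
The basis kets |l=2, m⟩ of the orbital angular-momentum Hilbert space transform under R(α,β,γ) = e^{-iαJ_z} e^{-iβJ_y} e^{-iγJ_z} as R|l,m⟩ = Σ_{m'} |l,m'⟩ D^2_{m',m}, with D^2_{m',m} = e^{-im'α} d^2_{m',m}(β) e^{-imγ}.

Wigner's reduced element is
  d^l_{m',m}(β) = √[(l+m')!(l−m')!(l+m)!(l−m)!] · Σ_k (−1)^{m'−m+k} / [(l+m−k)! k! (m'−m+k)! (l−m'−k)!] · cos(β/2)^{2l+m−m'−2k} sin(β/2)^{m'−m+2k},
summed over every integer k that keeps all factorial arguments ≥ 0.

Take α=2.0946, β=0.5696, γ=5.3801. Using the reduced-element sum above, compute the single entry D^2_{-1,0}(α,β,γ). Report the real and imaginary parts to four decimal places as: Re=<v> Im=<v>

D^2_{-1,0}(2.0946,0.5696,5.3801) = e^{-i·-1·2.0946}·d^2_{-1,0}(0.5696)·e^{-i·0·5.3801}. Compute d first:
With c≡cos(β/2)=0.959718 and s≡sin(β/2)=0.280966, N=[1·6·2·2]^{1/2}=4.898979
The bounds max(0,m−m')=1 and min(l+m,l−m')=2 give 2 terms
  k=1: (−1)^0·4.8990/(2)·0.9597^3·0.2810^1 = +0.608358
  k=2: (−1)^1·4.8990/(2)·0.9597^1·0.2810^3 = -0.052141
d^2_{-1,0}(0.5696) = +0.608358 -0.052141 = +0.556217
Attach z-rotation phases: D = e^{-i(-1)(2.0946)}·(+0.556217)·e^{-i(0)(5.3801)} = -0.278207+0.481641i

Re=-0.2782 Im=0.4816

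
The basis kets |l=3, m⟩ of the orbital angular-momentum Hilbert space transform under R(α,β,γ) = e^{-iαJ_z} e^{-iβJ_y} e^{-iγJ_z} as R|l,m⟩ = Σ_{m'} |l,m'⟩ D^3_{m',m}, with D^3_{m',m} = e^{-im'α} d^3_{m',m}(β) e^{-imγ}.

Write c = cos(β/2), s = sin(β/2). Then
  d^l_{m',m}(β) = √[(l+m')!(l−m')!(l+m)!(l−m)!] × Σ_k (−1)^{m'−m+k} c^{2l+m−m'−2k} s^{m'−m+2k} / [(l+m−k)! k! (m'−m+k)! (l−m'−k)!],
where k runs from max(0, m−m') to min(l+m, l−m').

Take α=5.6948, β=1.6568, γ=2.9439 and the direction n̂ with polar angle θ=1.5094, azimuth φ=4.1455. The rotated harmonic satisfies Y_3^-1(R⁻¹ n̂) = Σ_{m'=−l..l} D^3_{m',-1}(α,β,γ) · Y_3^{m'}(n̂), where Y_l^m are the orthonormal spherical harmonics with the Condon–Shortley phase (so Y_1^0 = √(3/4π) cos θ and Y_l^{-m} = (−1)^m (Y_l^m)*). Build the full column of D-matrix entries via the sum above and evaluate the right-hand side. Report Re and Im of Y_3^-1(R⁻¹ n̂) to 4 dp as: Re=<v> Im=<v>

Re=0.0433 Im=0.3198

Need the full column D^3_{m',-1} for m'=−3..3 at α=5.6948, β=1.6568, γ=2.9439.
cos(β/2)=0.676056, sin(β/2)=0.736851
d^3_{-3,-1}: single k=2 term ⇒ +0.439273;  D = +0.167840+0.405944i
d^3_{-2,-1}: k∈[1..2] ⇒ +0.329072 -0.781836 = -0.452763;  D = +0.088322-0.444065i
d^3_{-1,-1}: k∈[0..2] ⇒ +0.095476 -0.907358 +0.808414 = -0.003468;  D = +0.002450-0.002454i
d^3_{0,-1}: k∈[0..2] ⇒ -0.360481 +1.284687 -0.508710 = +0.415497;  D = -0.407404+0.081607i
d^3_{1,-1}: k∈[0..2] ⇒ +0.680518 -1.077885 +0.160058 = -0.237309;  D = +0.219427+0.090374i
d^3_{2,-1}: k∈[0..1] ⇒ -0.781836 +0.464387 = -0.317449;  D = +0.177069+0.263478i
d^3_{3,-1}: single k=0 term ⇒ +0.521829;  D = -0.001739-0.521826i
Y_3^{m'}(θ=1.5094,φ=4.1455) and Σ D·Y over m':
  (+0.1678+0.4059i)·(+0.4114+0.0537i)  (+0.0883-0.4441i)·(-0.0264-0.0566i)  (+0.0025-0.0025i)·(+0.1700-0.2670i)  (-0.4074+0.0816i)·(-0.0683+0.0000i)  (+0.2194+0.0904i)·(-0.1700-0.2670i)  (+0.1771+0.2635i)·(-0.0264+0.0566i)  (-0.0017-0.5218i)·(-0.4114+0.0537i)
Y_3^-1(R⁻¹ n̂) = +0.043329+0.319797i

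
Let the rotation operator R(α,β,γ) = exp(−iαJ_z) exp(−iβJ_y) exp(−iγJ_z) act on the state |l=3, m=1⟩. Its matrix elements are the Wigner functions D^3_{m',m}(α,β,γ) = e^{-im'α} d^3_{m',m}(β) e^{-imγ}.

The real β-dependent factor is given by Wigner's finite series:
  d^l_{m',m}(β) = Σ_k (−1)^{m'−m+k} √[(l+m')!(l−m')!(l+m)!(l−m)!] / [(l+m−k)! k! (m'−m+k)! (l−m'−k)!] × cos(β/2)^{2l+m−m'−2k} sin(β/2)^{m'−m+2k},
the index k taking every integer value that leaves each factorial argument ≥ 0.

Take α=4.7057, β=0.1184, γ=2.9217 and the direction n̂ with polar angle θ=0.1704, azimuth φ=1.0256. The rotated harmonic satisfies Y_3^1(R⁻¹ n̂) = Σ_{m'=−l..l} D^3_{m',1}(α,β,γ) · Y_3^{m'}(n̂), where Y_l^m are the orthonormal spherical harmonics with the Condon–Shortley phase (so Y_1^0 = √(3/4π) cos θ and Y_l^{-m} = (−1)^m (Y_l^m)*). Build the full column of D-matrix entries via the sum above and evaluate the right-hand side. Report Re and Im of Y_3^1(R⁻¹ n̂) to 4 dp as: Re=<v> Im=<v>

Re=-0.3203 Im=0.0327

Need the full column D^3_{m',1} for m'=−3..3 at α=4.7057, β=0.1184, γ=2.9217.
cos(β/2)=0.998248, sin(β/2)=0.059165
d^3_{-3,1}: single k=4 term ⇒ +0.000047;  D = +0.000009-0.000046i
d^3_{-2,1}: k∈[3..4] ⇒ +0.001303 -0.000002 = +0.001301;  D = +0.001273+0.000267i
d^3_{-1,1}: k∈[2..4] ⇒ +0.020856 -0.000098 +0.000000 = +0.020759;  D = -0.004392+0.020289i
d^3_{0,1}: k∈[1..3] ⇒ +0.203166 -0.002141 +0.000003 = +0.201028;  D = -0.196187-0.043849i
d^3_{1,1}: k∈[0..2] ⇒ +0.989535 -0.027809 +0.000073 = +0.961800;  D = +0.216066-0.937216i
d^3_{2,1}: k∈[0..1] ⇒ -0.185464 +0.001303 = -0.184161;  D = -0.179174-0.042571i
d^3_{3,1}: single k=0 term ⇒ +0.013463;  D = -0.003200+0.013077i
Y_3^{m'}(θ=0.1704,φ=1.0256) and Σ D·Y over m':
  (+0.0000-0.0000i)·(-0.0020-0.0001i)  (+0.0013+0.0003i)·(-0.0134-0.0257i)  (-0.0044+0.0203i)·(+0.1096-0.1807i)  (-0.1962-0.0438i)·(+0.6827+0.0000i)  (+0.2161-0.9372i)·(-0.1096-0.1807i)  (-0.1792-0.0426i)·(-0.0134+0.0257i)  (-0.0032+0.0131i)·(+0.0020-0.0001i)
Y_3^1(R⁻¹ n̂) = -0.320301+0.032714i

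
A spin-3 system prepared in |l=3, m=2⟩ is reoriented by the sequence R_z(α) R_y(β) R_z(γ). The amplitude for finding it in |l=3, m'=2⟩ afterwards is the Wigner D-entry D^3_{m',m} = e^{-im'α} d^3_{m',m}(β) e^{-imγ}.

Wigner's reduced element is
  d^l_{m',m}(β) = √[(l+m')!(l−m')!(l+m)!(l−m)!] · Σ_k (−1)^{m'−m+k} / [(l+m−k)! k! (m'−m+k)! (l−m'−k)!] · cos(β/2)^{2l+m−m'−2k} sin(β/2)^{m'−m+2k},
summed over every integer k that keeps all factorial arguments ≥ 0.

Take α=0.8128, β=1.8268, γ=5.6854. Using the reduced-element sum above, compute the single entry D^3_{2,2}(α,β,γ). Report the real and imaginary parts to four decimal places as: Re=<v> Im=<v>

D^3_{2,2}(0.8128,1.8268,5.6854) = e^{-i·2·0.8128}·d^3_{2,2}(1.8268)·e^{-i·2·5.6854}. Compute d first:
c=cos(1.8268/2)=0.611058, s=sin(1.8268/2)=0.791586; N=√[120·1·120·1]=120.000000
Admissible k: 0..1 (factorial args all ≥0)
  k=0: (−1)^0·120.0000/(120)·0.6111^6·0.7916^0 = +0.052059
  k=1: (−1)^1·120.0000/(24)·0.6111^4·0.7916^2 = -0.436813
d^3_{2,2}(1.8268) = +0.052059 -0.436813 = -0.384754
Phases: e^{-i·(2)·0.8128}=-0.054776-0.998499i, e^{-i·(2)·5.6854}=+0.366483+0.930425i ⇒ D=-0.349724+0.160403i

Re=-0.3497 Im=0.1604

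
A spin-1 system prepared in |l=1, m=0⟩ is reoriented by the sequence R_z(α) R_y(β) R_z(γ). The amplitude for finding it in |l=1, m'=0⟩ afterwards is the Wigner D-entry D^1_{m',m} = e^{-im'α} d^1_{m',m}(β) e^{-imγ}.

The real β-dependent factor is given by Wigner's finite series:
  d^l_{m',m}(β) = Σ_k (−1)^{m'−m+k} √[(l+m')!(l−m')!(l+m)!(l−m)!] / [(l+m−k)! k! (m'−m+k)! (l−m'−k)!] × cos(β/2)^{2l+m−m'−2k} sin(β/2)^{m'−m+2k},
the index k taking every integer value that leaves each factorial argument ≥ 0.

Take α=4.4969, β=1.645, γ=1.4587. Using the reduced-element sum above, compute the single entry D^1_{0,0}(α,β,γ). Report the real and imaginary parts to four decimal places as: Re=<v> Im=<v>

Split into d^1_{0,0}(β=1.645) × two z-phases.
Half-angle: c=0.680391, s=0.732849. N=√(1·1·1·1)=1.000000
The bounds max(0,m−m')=0 and min(l+m,l−m')=1 give 2 terms
  k=0: (−1)^0·1.0000/(1)·0.6804^2·0.7328^0 = +0.462932
  k=1: (−1)^1·1.0000/(1)·0.6804^0·0.7328^2 = -0.537068
d^1_{0,0}(1.645) = +0.462932 -0.537068 = -0.074136
Attach z-rotation phases: D = e^{-i(0)(4.4969)}·(-0.074136)·e^{-i(0)(1.4587)} = -0.074136+0.000000i

Re=-0.0741 Im=0.0000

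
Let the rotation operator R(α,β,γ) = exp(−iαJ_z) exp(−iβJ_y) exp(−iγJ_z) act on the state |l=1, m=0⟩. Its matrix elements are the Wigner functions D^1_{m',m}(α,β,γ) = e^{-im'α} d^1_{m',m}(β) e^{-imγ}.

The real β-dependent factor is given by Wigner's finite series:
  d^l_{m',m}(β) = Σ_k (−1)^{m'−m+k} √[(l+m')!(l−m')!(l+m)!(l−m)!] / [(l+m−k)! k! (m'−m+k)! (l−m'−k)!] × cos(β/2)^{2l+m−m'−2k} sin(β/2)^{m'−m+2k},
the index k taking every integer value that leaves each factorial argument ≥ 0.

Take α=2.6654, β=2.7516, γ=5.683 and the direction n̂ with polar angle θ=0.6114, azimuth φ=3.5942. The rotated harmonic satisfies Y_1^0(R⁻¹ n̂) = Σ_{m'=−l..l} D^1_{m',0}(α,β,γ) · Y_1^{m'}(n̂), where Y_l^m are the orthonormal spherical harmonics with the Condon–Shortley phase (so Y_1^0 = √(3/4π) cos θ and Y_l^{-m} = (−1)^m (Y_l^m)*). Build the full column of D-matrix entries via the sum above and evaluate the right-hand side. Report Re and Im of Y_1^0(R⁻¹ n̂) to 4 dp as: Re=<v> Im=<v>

Need the full column D^1_{m',0} for m'=−1..1 at α=2.6654, β=2.7516, γ=5.683.
cos(β/2)=0.193763, sin(β/2)=0.981048
d^1_{-1,0}: single k=1 term ⇒ +0.268829;  D = -0.238921+0.123231i
d^1_{0,0}: k∈[0..1] ⇒ +0.037544 -0.962456 = -0.924912;  D = -0.924912+0.000000i
d^1_{1,0}: single k=0 term ⇒ -0.268829;  D = +0.238921+0.123231i
Y_1^{m'}(θ=0.6114,φ=3.5942) and Σ D·Y over m':
  (-0.2389+0.1232i)·(-0.1783+0.0867i)  (-0.9249+0.0000i)·(+0.4001+0.0000i)  (+0.2389+0.1232i)·(+0.1783+0.0867i)
Y_1^0(R⁻¹ n̂) = -0.306200+0.000000i

Re=-0.3062 Im=0.0000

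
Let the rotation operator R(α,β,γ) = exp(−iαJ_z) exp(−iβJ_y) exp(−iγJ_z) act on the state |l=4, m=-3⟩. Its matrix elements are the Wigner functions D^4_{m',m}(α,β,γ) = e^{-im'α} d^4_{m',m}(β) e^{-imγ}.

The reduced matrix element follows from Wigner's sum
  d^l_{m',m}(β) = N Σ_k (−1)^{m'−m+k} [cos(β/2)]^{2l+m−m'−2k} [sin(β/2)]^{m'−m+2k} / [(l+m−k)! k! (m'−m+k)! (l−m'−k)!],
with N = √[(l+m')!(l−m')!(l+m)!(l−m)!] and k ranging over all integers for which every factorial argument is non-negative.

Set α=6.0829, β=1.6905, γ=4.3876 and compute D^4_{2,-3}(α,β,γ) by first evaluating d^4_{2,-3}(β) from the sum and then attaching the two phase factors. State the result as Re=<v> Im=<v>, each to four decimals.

Split into d^4_{2,-3}(β=1.6905) × two z-phases.
c=cos(1.6905/2)=0.663544, s=sin(1.6905/2)=0.748137; N=√[720·2·1·5040]=2693.993318
k: max(0,(-3)−(2))=0 … min(4+(-3),4−(2))=1
  k=0: (−1)^5·2693.9933/(240)·0.6635^3·0.7481^5 = -0.768601
  k=1: (−1)^6·2693.9933/(720)·0.6635^1·0.7481^7 = +0.325688
d^4_{2,-3}(1.6905) = -0.768601 +0.325688 = -0.442912
Phases: e^{-i·(2)·6.0829}=+0.920839+0.389944i, e^{-i·(-3)·4.3876}=+0.827346+0.561692i ⇒ D=-0.240424-0.371978i

Re=-0.2404 Im=-0.3720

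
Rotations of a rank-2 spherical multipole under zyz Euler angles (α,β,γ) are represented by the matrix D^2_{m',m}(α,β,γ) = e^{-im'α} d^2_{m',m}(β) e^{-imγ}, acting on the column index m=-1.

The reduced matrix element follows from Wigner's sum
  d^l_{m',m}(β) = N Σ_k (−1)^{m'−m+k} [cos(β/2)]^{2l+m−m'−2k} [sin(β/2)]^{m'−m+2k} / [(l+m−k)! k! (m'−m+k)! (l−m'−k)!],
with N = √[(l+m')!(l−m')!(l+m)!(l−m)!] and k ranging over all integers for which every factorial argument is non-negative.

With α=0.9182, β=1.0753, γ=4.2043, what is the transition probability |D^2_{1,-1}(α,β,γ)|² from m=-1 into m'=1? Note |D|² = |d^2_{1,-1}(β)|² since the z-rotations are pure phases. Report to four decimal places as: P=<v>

P=0.2618

Split into d^2_{1,-1}(β=1.0753) × two z-phases.
With c≡cos(β/2)=0.858915 and s≡sin(β/2)=0.512119, N=[6·1·1·6]^{1/2}=6.000000
k: max(0,(-1)−(1))=0 … min(2+(-1),2−(1))=1
  k=0: (−1)^2·6.0000/(2)·0.8589^2·0.5121^2 = +0.580447
  k=1: (−1)^3·6.0000/(6)·0.8589^0·0.5121^4 = -0.068783
d^2_{1,-1}(1.0753) = +0.580447 -0.068783 = +0.511664
|D^2_{1,-1}|² = |d^2_{1,-1}(β)|² = (+0.511664)² = 0.261800 (the z-rotation phases have unit modulus)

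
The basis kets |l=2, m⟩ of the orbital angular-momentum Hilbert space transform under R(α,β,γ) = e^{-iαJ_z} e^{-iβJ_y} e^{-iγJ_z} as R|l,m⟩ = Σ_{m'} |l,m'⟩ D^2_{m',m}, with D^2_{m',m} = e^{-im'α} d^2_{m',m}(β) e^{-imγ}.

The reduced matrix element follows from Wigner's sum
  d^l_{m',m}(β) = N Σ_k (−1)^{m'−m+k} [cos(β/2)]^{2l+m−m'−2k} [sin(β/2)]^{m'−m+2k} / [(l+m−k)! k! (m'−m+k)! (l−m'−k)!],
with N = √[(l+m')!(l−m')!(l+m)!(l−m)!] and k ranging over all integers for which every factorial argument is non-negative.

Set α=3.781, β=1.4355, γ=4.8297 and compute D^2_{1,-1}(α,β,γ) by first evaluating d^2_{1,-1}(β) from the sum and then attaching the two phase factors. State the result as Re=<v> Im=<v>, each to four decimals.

Re=0.2739 Im=0.4761

First d^2_{1,-1}(β=1.4355), then the phase factors e^{-i(1)α} and e^{-i(-1)γ}:
With c≡cos(β/2)=0.753287 and s≡sin(β/2)=0.657691, N=[6·1·1·6]^{1/2}=6.000000
Admissible k: 0..1 (factorial args all ≥0)
  k=0: (−1)^2·6.0000/(2)·0.7533^2·0.6577^2 = +0.736355
  k=1: (−1)^3·6.0000/(6)·0.7533^0·0.6577^4 = -0.187106
d^2_{1,-1}(1.4355) = +0.736355 -0.187106 = +0.549248
Attach z-rotation phases: D = e^{-i(1)(3.781)}·(+0.549248)·e^{-i(-1)(4.8297)} = +0.273909+0.476075i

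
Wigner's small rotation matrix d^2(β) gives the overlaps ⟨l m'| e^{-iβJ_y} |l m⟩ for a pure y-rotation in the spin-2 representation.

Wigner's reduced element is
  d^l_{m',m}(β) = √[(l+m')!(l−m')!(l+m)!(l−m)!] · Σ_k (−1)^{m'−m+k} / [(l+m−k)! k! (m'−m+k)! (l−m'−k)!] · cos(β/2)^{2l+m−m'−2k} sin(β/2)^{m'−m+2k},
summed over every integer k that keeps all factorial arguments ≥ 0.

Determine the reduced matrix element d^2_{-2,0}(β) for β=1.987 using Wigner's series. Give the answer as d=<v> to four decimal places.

d=0.5123

d^2_{-2,0}(β=1.987) via Wigner's sum:
Half-angle: c=0.545760, s=0.837941. N=√(1·24·2·2)=9.797959
Admissible k: 2..2 (factorial args all ≥0)
  k=2: (−1)^0·9.7980/(4)·0.5458^2·0.8379^2 = +0.512279
d^2_{-2,0}(1.987) = +0.512279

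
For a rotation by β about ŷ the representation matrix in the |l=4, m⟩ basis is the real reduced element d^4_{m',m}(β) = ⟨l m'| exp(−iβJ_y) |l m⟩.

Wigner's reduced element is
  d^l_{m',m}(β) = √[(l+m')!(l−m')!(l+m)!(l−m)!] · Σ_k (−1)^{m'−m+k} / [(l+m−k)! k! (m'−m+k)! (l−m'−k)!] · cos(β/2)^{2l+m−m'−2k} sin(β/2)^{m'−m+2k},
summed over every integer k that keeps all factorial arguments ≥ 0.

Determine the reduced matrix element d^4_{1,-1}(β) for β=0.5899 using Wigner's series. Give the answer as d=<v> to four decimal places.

d=0.4771

d^4_{1,-1}(β=0.5899) via Wigner's sum:
Half-angle: c=0.956817, s=0.290692. N=√(120·6·6·120)=720.000000
k∈{0,1,2,3} keeps every argument non-negative
  k=0: (−1)^2·720.0000/(72)·0.9568^6·0.2907^2 = +0.648393
  k=1: (−1)^3·720.0000/(24)·0.9568^4·0.2907^4 = -0.179543
  k=2: (−1)^4·720.0000/(48)·0.9568^2·0.2907^6 = +0.008286
  k=3: (−1)^5·720.0000/(720)·0.9568^0·0.2907^8 = -0.000051
d^4_{1,-1}(0.5899) = +0.648393 -0.179543 +0.008286 -0.000051 = +0.477085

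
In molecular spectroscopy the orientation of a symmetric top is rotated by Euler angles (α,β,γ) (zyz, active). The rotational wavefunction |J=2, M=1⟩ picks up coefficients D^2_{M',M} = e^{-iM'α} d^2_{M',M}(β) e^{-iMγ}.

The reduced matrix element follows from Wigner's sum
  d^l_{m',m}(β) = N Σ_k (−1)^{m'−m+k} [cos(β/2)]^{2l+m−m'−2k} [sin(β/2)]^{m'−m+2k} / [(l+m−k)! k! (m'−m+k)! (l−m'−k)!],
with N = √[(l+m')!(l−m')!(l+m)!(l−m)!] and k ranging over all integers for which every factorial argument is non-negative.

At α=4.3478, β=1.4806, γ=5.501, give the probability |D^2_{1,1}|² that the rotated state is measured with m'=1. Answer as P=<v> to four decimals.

P=0.1997

D^2_{1,1}(4.3478,1.4806,5.501) = e^{-i·1·4.3478}·d^2_{1,1}(1.4806)·e^{-i·1·5.501}. Compute d first:
c=cos(1.4806/2)=0.738266, s=sin(1.4806/2)=0.674509; N=√[6·1·6·1]=6.000000
k: max(0,(1)−(1))=0 … min(2+(1),2−(1))=1
  k=0: (−1)^0·6.0000/(6)·0.7383^4·0.6745^0 = +0.297065
  k=1: (−1)^1·6.0000/(2)·0.7383^2·0.6745^2 = -0.743915
d^2_{1,1}(1.4806) = +0.297065 -0.743915 = -0.446850
|D^2_{1,1}|² = |d^2_{1,1}(β)|² = (-0.446850)² = 0.199675 (the z-rotation phases have unit modulus)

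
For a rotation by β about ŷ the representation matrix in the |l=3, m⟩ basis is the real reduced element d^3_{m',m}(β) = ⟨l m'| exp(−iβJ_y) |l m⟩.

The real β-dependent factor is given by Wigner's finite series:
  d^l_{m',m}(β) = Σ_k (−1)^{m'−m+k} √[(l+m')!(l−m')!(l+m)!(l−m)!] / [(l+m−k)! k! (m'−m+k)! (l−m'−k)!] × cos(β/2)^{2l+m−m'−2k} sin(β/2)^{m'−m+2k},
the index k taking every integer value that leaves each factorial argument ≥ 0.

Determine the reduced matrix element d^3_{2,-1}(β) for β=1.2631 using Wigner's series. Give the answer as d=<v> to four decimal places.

d=-0.5012

d^3_{2,-1}(β=1.2631) via Wigner's sum:
c=cos(1.2631/2)=0.807113, s=sin(1.2631/2)=0.590396; N=√[120·1·2·24]=75.894664
k: max(0,(-1)−(2))=0 … min(3+(-1),3−(2))=1
  k=0: (−1)^3·75.8947/(12)·0.8071^3·0.5904^3 = -0.684329
  k=1: (−1)^4·75.8947/(24)·0.8071^1·0.5904^5 = +0.183085
d^3_{2,-1}(1.2631) = -0.684329 +0.183085 = -0.501244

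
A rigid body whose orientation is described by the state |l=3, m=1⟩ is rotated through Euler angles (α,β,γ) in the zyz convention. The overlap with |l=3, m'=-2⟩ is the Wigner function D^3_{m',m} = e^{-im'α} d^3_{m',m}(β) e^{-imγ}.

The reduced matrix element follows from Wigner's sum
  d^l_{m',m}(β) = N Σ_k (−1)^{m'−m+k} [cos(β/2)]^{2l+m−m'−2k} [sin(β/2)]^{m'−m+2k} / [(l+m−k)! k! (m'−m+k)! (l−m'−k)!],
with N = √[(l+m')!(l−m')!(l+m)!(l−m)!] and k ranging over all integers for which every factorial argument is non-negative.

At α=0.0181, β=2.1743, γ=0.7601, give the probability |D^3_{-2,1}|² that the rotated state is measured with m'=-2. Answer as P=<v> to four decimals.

Split into d^3_{-2,1}(β=2.1743) × two z-phases.
c=cos(2.1743/2)=0.465010, s=sin(2.1743/2)=0.885305; N=√[1·120·24·2]=75.894664
The bounds max(0,m−m')=3 and min(l+m,l−m')=4 give 2 terms
  k=3: (−1)^0·75.8947/(12)·0.4650^3·0.8853^3 = +0.441262
  k=4: (−1)^1·75.8947/(24)·0.4650^1·0.8853^5 = -0.799701
d^3_{-2,1}(2.1743) = +0.441262 -0.799701 = -0.358439
|D^3_{-2,1}|² = |d^3_{-2,1}(β)|² = (-0.358439)² = 0.128478 (the z-rotation phases have unit modulus)

P=0.1285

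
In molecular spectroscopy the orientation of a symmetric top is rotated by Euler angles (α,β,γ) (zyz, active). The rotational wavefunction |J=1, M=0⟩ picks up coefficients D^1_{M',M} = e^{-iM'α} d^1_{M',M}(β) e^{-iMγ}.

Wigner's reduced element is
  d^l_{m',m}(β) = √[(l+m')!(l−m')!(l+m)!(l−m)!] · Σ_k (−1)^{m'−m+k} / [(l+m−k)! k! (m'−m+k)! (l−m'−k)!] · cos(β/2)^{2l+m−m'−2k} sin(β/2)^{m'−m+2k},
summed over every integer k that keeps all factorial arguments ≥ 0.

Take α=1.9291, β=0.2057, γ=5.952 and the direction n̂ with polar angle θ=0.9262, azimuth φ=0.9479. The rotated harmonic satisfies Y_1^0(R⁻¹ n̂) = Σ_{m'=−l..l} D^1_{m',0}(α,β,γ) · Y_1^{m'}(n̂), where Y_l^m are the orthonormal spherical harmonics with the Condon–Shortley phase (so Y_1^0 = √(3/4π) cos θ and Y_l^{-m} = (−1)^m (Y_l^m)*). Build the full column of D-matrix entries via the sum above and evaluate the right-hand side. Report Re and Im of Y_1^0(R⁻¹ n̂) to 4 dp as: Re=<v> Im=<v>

Need the full column D^1_{m',0} for m'=−1..1 at α=1.9291, β=0.2057, γ=5.952.
cos(β/2)=0.994716, sin(β/2)=0.102669
d^1_{-1,0}: single k=1 term ⇒ +0.144428;  D = -0.050649+0.135256i
d^1_{0,0}: k∈[0..1] ⇒ +0.989459 -0.010541 = +0.978918;  D = +0.978918+0.000000i
d^1_{1,0}: single k=0 term ⇒ -0.144428;  D = +0.050649+0.135256i
Y_1^{m'}(θ=0.9262,φ=0.9479) and Σ D·Y over m':
  (-0.0506+0.1353i)·(+0.1611-0.2243i)  (+0.9789+0.0000i)·(+0.2936+0.0000i)  (+0.0506+0.1353i)·(-0.1611-0.2243i)
Y_1^0(R⁻¹ n̂) = +0.331756+0.000000i

Re=0.3318 Im=0.0000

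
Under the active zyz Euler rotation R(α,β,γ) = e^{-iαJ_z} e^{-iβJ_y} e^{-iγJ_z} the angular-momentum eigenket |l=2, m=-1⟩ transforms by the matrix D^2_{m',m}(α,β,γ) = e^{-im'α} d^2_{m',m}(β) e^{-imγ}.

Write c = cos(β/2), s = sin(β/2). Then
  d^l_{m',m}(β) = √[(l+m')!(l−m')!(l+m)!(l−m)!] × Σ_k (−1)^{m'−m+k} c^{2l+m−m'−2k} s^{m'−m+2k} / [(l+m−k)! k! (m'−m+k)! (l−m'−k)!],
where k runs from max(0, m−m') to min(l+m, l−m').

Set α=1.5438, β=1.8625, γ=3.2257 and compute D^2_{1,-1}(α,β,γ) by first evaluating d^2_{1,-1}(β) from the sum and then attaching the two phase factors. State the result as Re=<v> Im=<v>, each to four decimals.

Re=-0.0303 Im=0.2718

D^2_{1,-1}(1.5438,1.8625,3.2257) = e^{-i·1·1.5438}·d^2_{1,-1}(1.8625)·e^{-i·-1·3.2257}. Compute d first:
Half-angle: c=0.596831, s=0.802367. N=√(6·1·1·6)=6.000000
k∈{0,1} keeps every argument non-negative
  k=0: (−1)^2·6.0000/(2)·0.5968^2·0.8024^2 = +0.687971
  k=1: (−1)^3·6.0000/(6)·0.5968^0·0.8024^4 = -0.414468
d^2_{1,-1}(1.8625) = +0.687971 -0.414468 = +0.273503
D = (+0.026993-0.999636i)·(+0.273503)·(-0.996465-0.084008i) = -0.030325+0.271817i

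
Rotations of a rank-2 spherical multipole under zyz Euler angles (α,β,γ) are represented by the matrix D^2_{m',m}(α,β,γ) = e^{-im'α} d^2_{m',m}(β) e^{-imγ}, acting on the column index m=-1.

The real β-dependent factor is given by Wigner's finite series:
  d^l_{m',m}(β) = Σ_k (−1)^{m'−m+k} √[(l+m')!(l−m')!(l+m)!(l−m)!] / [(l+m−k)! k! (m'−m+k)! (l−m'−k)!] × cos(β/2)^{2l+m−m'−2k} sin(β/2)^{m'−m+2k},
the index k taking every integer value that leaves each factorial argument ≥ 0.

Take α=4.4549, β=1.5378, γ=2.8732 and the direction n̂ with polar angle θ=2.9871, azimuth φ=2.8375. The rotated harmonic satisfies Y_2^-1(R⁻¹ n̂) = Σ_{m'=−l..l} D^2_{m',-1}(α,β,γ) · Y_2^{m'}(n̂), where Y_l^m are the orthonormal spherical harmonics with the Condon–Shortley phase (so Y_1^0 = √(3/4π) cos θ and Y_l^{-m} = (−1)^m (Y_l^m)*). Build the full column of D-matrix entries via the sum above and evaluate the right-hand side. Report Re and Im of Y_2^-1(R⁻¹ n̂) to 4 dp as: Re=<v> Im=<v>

Need the full column D^2_{m',-1} for m'=−2..2 at α=4.4549, β=1.5378, γ=2.8732.
cos(β/2)=0.718676, sin(β/2)=0.695345
d^2_{-2,-1}: single k=1 term ⇒ +0.516214;  D = +0.365758-0.364278i
d^2_{-1,-1}: k∈[0..1] ⇒ +0.266767 -0.749184 = -0.482416;  D = -0.242161-0.417233i
d^2_{0,-1}: k∈[0..1] ⇒ -0.632230 +0.591848 = -0.040383;  D = +0.038937-0.010709i
d^2_{1,-1}: k∈[0..1] ⇒ +0.749184 -0.233777 = +0.515407;  D = -0.005620-0.515376i
d^2_{2,-1}: single k=0 term ⇒ -0.483242;  D = -0.468624-0.117956i
Y_2^{m'}(θ=2.9871,φ=2.8375) and Σ D·Y over m':
  (+0.3658-0.3643i)·(+0.0075+0.0052i)  (-0.2422-0.4172i)·(+0.1121+0.0352i)  (+0.0389-0.0107i)·(+0.6084+0.0000i)  (-0.0056-0.5154i)·(-0.1121+0.0352i)  (-0.4686-0.1180i)·(+0.0075-0.0052i)
Y_2^-1(R⁻¹ n̂) = +0.030495-0.003490i

Re=0.0305 Im=-0.0035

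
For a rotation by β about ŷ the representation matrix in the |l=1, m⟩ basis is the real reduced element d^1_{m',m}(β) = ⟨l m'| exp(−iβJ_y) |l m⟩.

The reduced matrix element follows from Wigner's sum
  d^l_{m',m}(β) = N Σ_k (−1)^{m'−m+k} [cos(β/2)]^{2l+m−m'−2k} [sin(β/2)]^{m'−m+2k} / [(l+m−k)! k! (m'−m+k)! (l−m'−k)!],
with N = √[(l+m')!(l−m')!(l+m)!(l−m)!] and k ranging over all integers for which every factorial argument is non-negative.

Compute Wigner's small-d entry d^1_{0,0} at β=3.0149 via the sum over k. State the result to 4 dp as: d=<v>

d=-0.9920

d^1_{0,0}(β=3.0149) via Wigner's sum:
With c≡cos(β/2)=0.063304 and s≡sin(β/2)=0.997994, N=[1·1·1·1]^{1/2}=1.000000
k∈{0,1} keeps every argument non-negative
  k=0: (−1)^0·1.0000/(1)·0.0633^2·0.9980^0 = +0.004007
  k=1: (−1)^1·1.0000/(1)·0.0633^0·0.9980^2 = -0.995993
d^1_{0,0}(3.0149) = +0.004007 -0.995993 = -0.991985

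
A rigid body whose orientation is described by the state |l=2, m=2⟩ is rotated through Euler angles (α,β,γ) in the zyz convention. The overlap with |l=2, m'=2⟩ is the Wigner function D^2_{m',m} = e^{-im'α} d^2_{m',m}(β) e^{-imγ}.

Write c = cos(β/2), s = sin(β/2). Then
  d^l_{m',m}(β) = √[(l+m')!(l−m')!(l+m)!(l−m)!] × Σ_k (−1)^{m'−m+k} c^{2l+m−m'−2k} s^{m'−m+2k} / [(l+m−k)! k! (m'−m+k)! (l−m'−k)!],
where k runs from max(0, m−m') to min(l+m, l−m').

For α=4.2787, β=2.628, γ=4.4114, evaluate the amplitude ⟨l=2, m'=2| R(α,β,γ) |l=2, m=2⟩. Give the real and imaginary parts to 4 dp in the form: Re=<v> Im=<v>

Re=0.0004 Im=0.0041

First d^2_{2,2}(β=2.628), then the phase factors e^{-i(2)α} and e^{-i(2)γ}:
Half-angle: c=0.253983, s=0.967209. N=√(24·1·24·1)=24.000000
Admissible k: 0..0 (factorial args all ≥0)
  k=0: (−1)^0·24.0000/(24)·0.2540^4·0.9672^0 = +0.004161
d^2_{2,2}(2.628) = +0.004161
Phases: e^{-i·(2)·4.2787}=-0.646828-0.762636i, e^{-i·(2)·4.4114}=-0.824217-0.566274i ⇒ D=+0.000421+0.004140i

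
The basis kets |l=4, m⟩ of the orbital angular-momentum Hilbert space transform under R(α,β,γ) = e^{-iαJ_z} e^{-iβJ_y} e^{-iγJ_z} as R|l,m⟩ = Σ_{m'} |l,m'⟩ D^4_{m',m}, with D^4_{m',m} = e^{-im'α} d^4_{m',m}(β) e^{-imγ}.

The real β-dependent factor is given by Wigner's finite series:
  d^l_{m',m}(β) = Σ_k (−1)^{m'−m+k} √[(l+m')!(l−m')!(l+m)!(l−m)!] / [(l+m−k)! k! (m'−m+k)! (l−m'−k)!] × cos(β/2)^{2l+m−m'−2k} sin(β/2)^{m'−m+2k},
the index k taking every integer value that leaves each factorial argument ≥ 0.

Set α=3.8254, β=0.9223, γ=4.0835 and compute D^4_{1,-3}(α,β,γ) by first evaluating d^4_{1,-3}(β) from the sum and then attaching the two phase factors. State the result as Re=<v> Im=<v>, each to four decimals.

First d^4_{1,-3}(β=0.9223), then the phase factors e^{-i(1)α} and e^{-i(-3)γ}:
Half-angle: c=0.895541, s=0.444978. N=√(120·6·1·5040)=1904.940944
k∈{0,1} keeps every argument non-negative
  k=0: (−1)^4·1904.9409/(144)·0.8955^4·0.4450^4 = +0.333593
  k=1: (−1)^5·1904.9409/(240)·0.8955^2·0.4450^6 = -0.049417
d^4_{1,-3}(0.9223) = +0.333593 -0.049417 = +0.284176
Phases: e^{-i·(1)·3.8254}=-0.775173+0.631749i, e^{-i·(-3)·4.0835}=+0.950526-0.310644i ⇒ D=-0.153618+0.239077i

Re=-0.1536 Im=0.2391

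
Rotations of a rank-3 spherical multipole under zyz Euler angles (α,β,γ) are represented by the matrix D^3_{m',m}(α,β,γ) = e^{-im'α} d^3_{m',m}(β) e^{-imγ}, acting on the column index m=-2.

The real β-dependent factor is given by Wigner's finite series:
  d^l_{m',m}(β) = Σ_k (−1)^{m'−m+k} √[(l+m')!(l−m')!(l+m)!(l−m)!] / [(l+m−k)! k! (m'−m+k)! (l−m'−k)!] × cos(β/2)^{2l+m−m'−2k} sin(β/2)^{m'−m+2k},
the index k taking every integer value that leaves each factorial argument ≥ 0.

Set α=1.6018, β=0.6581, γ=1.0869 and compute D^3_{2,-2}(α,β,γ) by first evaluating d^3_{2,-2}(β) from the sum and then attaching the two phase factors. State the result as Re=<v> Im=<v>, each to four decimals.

Re=0.0246 Im=-0.0409

D^3_{2,-2}(1.6018,0.6581,1.0869) = e^{-i·2·1.6018}·d^3_{2,-2}(0.6581)·e^{-i·-2·1.0869}. Compute d first:
With c≡cos(β/2)=0.946350 and s≡sin(β/2)=0.323144, N=[120·1·1·120]^{1/2}=120.000000
k∈{0,1} keeps every argument non-negative
  k=0: (−1)^4·120.0000/(24)·0.9463^2·0.3231^4 = +0.048827
  k=1: (−1)^5·120.0000/(120)·0.9463^0·0.3231^6 = -0.001139
d^3_{2,-2}(0.6581) = +0.048827 -0.001139 = +0.047688
D = (-0.998078+0.061968i)·(+0.047688)·(-0.567119+0.823636i) = +0.024559-0.040878i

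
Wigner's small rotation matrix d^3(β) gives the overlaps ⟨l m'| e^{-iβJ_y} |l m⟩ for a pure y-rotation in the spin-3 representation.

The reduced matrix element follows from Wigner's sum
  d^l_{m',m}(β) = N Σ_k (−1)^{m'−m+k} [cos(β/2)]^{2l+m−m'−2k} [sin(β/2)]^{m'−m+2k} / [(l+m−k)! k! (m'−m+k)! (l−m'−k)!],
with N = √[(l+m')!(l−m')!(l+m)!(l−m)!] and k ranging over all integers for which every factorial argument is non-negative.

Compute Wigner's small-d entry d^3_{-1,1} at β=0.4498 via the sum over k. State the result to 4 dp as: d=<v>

d=0.2508

d^3_{-1,1}(β=0.4498) via Wigner's sum:
c=cos(0.4498/2)=0.974816, s=sin(0.4498/2)=0.223009; N=√[2·24·24·2]=48.000000
The bounds max(0,m−m')=2 and min(l+m,l−m')=4 give 3 terms
  k=2: (−1)^0·48.0000/(8)·0.9748^4·0.2230^2 = +0.269455
  k=3: (−1)^1·48.0000/(6)·0.9748^2·0.2230^4 = -0.018803
  k=4: (−1)^2·48.0000/(48)·0.9748^0·0.2230^6 = +0.000123
d^3_{-1,1}(0.4498) = +0.269455 -0.018803 +0.000123 = +0.250776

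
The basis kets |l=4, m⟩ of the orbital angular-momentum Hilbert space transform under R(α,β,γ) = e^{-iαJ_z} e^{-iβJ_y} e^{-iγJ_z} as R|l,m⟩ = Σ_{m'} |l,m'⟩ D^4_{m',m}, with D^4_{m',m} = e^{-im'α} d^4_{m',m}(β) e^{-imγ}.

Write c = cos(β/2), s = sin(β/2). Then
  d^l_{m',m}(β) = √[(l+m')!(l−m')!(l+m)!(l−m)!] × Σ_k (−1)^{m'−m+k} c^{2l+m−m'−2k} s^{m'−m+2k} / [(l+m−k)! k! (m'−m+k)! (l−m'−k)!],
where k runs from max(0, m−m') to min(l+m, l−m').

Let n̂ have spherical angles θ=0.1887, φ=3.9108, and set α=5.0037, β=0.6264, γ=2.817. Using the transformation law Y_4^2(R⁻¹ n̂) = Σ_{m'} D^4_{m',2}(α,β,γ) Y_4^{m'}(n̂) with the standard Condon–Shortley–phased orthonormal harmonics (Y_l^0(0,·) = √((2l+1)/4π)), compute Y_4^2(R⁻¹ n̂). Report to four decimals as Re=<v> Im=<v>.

Re=0.1073 Im=0.3655

Need the full column D^4_{m',2} for m'=−4..4 at α=5.0037, β=0.6264, γ=2.817.
cos(β/2)=0.951353, sin(β/2)=0.308105
d^4_{-4,2}: single k=6 term ⇒ +0.004097;  D = -0.000988+0.003976i
d^4_{-3,2}: k∈[5..6] ⇒ +0.026835 -0.000938 = +0.025897;  D = -0.025867+0.001234i
d^4_{-2,2}: k∈[4..6] ⇒ +0.110726 -0.009291 +0.000081 = +0.101516;  D = -0.033758-0.095739i
d^4_{-1,2}: k∈[3..5] ⇒ +0.322342 -0.050713 +0.001064 = +0.272692;  D = +0.220295-0.160721i
d^4_{0,2}: k∈[2..4] ⇒ +0.667677 -0.186745 +0.007345 = +0.488277;  D = +0.388950+0.295182i
d^4_{1,2}: k∈[1..3] ⇒ +0.921987 -0.483513 +0.033809 = +0.472283;  D = -0.165433+0.442361i
d^4_{2,2}: k∈[0..2] ⇒ +0.671014 -0.844552 +0.110726 = -0.062811;  D = +0.062672+0.004178i
d^4_{3,2}: k∈[0..1] ⇒ -0.813116 +0.255851 = -0.557265;  D = +0.124192+0.543250i
d^4_{4,2}: single k=0 term ⇒ +0.372412;  D = +0.323913-0.183769i
Y_4^{m'}(θ=0.1887,φ=3.9108) and Σ D·Y over m':
  (-0.0010+0.0040i)·(-0.0005-0.0000i)  (-0.0259+0.0012i)·(+0.0055+0.0060i)  (-0.0338-0.0957i)·(+0.0022-0.0677i)  (+0.2203-0.1607i)·(-0.2351+0.2276i)  (+0.3890+0.2952i)·(+0.7020+0.0000i)  (-0.1654+0.4424i)·(+0.2351+0.2276i)  (+0.0627+0.0042i)·(+0.0022+0.0677i)  (+0.1242+0.5432i)·(-0.0055+0.0060i)  (+0.3239-0.1838i)·(-0.0005+0.0000i)
Y_4^2(R⁻¹ n̂) = +0.107298+0.365542i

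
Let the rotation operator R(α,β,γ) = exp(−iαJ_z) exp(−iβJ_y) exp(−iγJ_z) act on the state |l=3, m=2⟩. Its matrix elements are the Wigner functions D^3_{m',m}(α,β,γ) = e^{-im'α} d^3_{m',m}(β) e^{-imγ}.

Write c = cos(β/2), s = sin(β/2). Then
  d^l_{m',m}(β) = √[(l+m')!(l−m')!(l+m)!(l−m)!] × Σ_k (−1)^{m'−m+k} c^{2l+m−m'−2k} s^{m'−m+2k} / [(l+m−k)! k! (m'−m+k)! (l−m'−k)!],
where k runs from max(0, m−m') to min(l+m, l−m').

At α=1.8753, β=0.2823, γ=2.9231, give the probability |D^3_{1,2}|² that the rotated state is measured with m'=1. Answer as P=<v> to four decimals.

P=0.1649

First d^3_{1,2}(β=0.2823), then the phase factors e^{-i(1)α} and e^{-i(2)γ}:
With c≡cos(β/2)=0.990055 and s≡sin(β/2)=0.140682, N=[24·2·120·1]^{1/2}=75.894664
The bounds max(0,m−m')=1 and min(l+m,l−m')=2 give 2 terms
  k=1: (−1)^0·75.8947/(24)·0.9901^5·0.1407^1 = +0.423189
  k=2: (−1)^1·75.8947/(12)·0.9901^3·0.1407^3 = -0.017089
d^3_{1,2}(0.2823) = +0.423189 -0.017089 = +0.406100
|D^3_{1,2}|² = |d^3_{1,2}(β)|² = (+0.406100)² = 0.164917 (the z-rotation phases have unit modulus)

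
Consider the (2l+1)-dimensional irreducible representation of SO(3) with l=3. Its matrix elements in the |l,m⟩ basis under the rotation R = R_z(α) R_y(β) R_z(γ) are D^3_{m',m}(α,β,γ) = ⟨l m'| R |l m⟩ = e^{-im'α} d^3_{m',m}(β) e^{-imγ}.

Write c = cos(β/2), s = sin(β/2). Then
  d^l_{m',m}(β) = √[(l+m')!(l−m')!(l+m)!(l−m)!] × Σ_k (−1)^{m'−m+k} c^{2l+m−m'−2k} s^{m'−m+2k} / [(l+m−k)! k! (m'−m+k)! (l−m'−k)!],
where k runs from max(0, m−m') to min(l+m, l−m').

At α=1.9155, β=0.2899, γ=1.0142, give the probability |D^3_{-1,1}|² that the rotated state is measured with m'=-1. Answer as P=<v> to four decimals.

P=0.0136

Split into d^3_{-1,1}(β=0.2899) × two z-phases.
Half-angle: c=0.989513, s=0.144443. N=√(2·24·24·2)=48.000000
The bounds max(0,m−m')=2 and min(l+m,l−m')=4 give 3 terms
  k=2: (−1)^0·48.0000/(8)·0.9895^4·0.1444^2 = +0.120014
  k=3: (−1)^1·48.0000/(6)·0.9895^2·0.1444^4 = -0.003410
  k=4: (−1)^2·48.0000/(48)·0.9895^0·0.1444^6 = +0.000009
d^3_{-1,1}(0.2899) = +0.120014 -0.003410 +0.000009 = +0.116613
|D^3_{-1,1}|² = |d^3_{-1,1}(β)|² = (+0.116613)² = 0.013599 (the z-rotation phases have unit modulus)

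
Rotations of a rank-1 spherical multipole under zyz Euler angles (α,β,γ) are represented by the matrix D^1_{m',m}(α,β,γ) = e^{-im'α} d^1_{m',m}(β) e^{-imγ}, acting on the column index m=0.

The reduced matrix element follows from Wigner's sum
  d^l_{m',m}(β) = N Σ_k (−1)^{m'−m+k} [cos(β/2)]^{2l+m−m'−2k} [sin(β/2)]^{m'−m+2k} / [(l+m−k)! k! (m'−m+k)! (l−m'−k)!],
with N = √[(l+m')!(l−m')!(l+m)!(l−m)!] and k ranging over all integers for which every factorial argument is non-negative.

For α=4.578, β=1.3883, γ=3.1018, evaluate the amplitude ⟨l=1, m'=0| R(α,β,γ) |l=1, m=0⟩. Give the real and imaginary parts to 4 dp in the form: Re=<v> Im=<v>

Re=0.1815 Im=0.0000

D^1_{0,0}(4.578,1.3883,3.1018) = e^{-i·0·4.578}·d^1_{0,0}(1.3883)·e^{-i·0·3.1018}. Compute d first:
With c≡cos(β/2)=0.768598 and s≡sin(β/2)=0.639732, N=[1·1·1·1]^{1/2}=1.000000
k: max(0,(0)−(0))=0 … min(1+(0),1−(0))=1
  k=0: (−1)^0·1.0000/(1)·0.7686^2·0.6397^0 = +0.590743
  k=1: (−1)^1·1.0000/(1)·0.7686^0·0.6397^2 = -0.409257
d^1_{0,0}(1.3883) = +0.590743 -0.409257 = +0.181485
Attach z-rotation phases: D = e^{-i(0)(4.578)}·(+0.181485)·e^{-i(0)(3.1018)} = +0.181485+0.000000i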